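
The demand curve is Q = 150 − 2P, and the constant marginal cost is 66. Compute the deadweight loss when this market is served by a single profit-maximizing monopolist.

DWL = 20.25

Inverting demand: P = 75 − 0.5Q.
Under competition P = MC = 66, so Q = (75 − 66)/0.5 = 18.
A monopolist chooses Q where MR = MC. MR = 75 − Q; setting this equal to 66 gives Q = 9 and P = 70.5.
DWL is the triangle between Q = 9 and Q = 18: ½·(18 − 9)·(70.5 − 66) = 20.25.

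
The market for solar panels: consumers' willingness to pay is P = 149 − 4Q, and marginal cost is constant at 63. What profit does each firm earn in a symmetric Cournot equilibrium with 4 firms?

π_i = 73.96

With 4 symmetric Cournot firms, each firm's FOC gives 149 − 20q = 63, so q = 4.3, Q = 4·4.3 = 17.2, and P = 80.2.
Each firm's profit = (80.2 − 63)·4.3 = 73.96.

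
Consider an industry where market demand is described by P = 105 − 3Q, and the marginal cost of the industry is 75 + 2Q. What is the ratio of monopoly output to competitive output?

Q_m/Q_c = 0.625

A monopolist chooses Q where MR = MC. MR = 105 − 6Q; setting this equal to 75 + 2Q gives Q = 3.75 and P = 93.75.
Under competition P = MC: 105 − 3Q = 75 + 2Q ⇒ Q = 6, P = 87.
Ratio Q_m/Q_c = 3.75/6 = 0.625.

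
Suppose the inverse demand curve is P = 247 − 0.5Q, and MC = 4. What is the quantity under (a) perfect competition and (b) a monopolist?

Competitive firms price at marginal cost: P = 4, giving Q = 486.
The monopolist equates marginal revenue to marginal cost: 247 − Q = 4, so Q = 243. From demand, P = 125.5.

Competition: Q = 486; Monopoly: Q = 243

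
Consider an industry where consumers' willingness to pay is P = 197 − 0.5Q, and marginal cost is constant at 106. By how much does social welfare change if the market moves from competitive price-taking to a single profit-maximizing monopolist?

Social welfare falls by 2070.25

Perfect competition: P = MC = 106, so 197 − 0.5Q = 106 and Q = 182.
CS = ½·(197 − 106)·182 = 8281; PS = (106 − 106)·182 = 0; TS = 8281.
A monopolist chooses Q where MR = MC. MR = 197 − Q; setting this equal to 106 gives Q = 91 and P = 151.5.
CS = ½·(197 − 151.5)·91 = 2070.25; PS = (151.5 − 106)·91 = 4140.5; TS = 6210.75.
Change in social welfare: 6210.75 − 8281 = −2070.25.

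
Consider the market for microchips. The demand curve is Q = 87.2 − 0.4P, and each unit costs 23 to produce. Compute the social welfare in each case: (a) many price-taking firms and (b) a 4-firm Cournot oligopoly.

Inverting demand: P = 218 − 2.5Q.
Under competition P = MC = 23, so Q = (218 − 23)/2.5 = 78.
CS = ½·(218 − 23)·78 = 7605; PS = (23 − 23)·78 = 0; TS = 7605.
With 4 symmetric Cournot firms, each firm's FOC gives 218 − 12.5q = 23, so q = 15.6, Q = 4·15.6 = 62.4, and P = 62.
CS = ½·(218 − 62)·62.4 = 4867.2; PS = (62 − 23)·62.4 = 2433.6; TS = 7300.8.

Competition: TS = 7605; Cournot: TS = 7300.8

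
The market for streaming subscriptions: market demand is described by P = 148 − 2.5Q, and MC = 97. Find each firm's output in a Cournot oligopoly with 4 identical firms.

Cournot with 4 identical firms: the symmetric best-response condition is 148 − 12.5q = 97. Each firm produces q = 4.08, total output Q = 16.32, price P = 107.2.

q_i = 4.08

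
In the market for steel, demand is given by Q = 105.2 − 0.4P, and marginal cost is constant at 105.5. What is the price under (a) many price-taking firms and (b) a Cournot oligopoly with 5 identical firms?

Inverting demand: P = 263 − 2.5Q.
Competitive firms price at marginal cost: P = 105.5, giving Q = 63.
In a 5-firm Cournot equilibrium, symmetry and the first-order condition give q = (263 − 105.5)/(15) = 10.5. So Q = 52.5 and P = 131.75.

Competition: P = 105.5; Cournot: P = 131.75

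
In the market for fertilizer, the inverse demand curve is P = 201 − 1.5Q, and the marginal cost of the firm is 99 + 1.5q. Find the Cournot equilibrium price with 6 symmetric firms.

In a 6-firm Cournot equilibrium, symmetry and the first-order condition give q = (201 − 99)/(12) = 8.5. So Q = 51 and P = 124.5.

P = 124.5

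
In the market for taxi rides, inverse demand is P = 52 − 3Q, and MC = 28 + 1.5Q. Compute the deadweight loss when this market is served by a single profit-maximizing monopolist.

Competitive equilibrium sets price equal to marginal cost: 52 − 3Q = 28 + 1.5Q, so Q = 16/3 and P = 36.
The monopolist equates marginal revenue to marginal cost: 52 − 6Q = 28 + 1.5Q, so Q = 3.2. From demand, P = 42.4.
CS = ½·(52 − 36)·16/3 = 128/3; PS = (36·16/3 − 28·16/3 − ½·1.5·(16/3)²) = 64/3; TS = 64.
CS = ½·(52 − 42.4)·3.2 = 15.36; PS = (42.4·3.2 − 28·3.2 − ½·1.5·3.2²) = 38.4; TS = 53.76.
DWL = 64 − 53.76 = 10.24.

DWL = 10.24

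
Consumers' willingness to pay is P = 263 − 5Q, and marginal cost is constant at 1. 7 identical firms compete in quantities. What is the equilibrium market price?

P = 33.75

With 7 symmetric Cournot firms, each firm's FOC gives 263 − 40q = 1, so q = 6.55, Q = 7·6.55 = 45.85, and P = 33.75.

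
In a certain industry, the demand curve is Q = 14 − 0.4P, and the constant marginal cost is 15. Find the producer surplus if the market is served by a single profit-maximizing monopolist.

PS = 40

Inverting demand: P = 35 − 2.5Q.
Monopoly sets MR = MC: 35 − 5Q = 15 ⇒ Q = 4, P = 35 − 2.5·4 = 25.
PS = (25 − 15)·4 = 40.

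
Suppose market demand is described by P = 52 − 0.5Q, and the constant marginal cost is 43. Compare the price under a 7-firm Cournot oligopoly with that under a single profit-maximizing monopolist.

Cournot: P = 44.125; Monopoly: P = 47.5

With 7 symmetric Cournot firms, each firm's FOC gives 52 − 4q = 43, so q = 2.25, Q = 7·2.25 = 15.75, and P = 44.125.
Monopoly sets MR = MC: 52 − Q = 43 ⇒ Q = 9, P = 52 − 0.5·9 = 47.5.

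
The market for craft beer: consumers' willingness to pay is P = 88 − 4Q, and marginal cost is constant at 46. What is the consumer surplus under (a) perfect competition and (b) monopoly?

Competition: CS = 220.5; Monopoly: CS = 55.125

Under competition P = MC = 46, so Q = (88 − 46)/4 = 10.5.
CS = ½·(88 − 46)·10.5 = 220.5.
Monopoly sets MR = MC: 88 − 8Q = 46 ⇒ Q = 5.25, P = 88 − 4·5.25 = 67.
CS = ½·(88 − 67)·5.25 = 55.125.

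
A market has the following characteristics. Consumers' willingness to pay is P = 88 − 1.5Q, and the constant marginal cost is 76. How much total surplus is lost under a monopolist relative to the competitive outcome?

Perfect competition: P = MC = 76, so 88 − 1.5Q = 76 and Q = 8.
The monopolist equates marginal revenue to marginal cost: 88 − 3Q = 76, so Q = 4. From demand, P = 82.
DWL is the triangle between Q = 4 and Q = 8: ½·(8 − 4)·(82 − 76) = 12.

DWL = 12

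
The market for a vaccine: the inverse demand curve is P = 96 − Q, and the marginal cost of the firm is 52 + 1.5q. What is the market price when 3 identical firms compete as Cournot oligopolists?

P = 72

With 3 symmetric Cournot firms, each firm's FOC gives 96 − 4q = 52 + 1.5q, so q = 8, Q = 3·8 = 24, and P = 72.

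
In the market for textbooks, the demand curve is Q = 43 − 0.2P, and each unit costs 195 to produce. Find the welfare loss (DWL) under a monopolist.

DWL = 10

Inverting demand: P = 215 − 5Q.
Under competition P = MC = 195, so Q = (215 − 195)/5 = 4.
A monopolist chooses Q where MR = MC. MR = 215 − 10Q; setting this equal to 195 gives Q = 2 and P = 205.
DWL is the triangle between Q = 2 and Q = 4: ½·(4 − 2)·(205 − 195) = 10.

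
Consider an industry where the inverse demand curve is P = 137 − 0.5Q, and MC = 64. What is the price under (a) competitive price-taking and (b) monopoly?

Competitive firms price at marginal cost: P = 64, giving Q = 146.
The monopolist equates marginal revenue to marginal cost: 137 − Q = 64, so Q = 73. From demand, P = 100.5.

Competition: P = 64; Monopoly: P = 100.5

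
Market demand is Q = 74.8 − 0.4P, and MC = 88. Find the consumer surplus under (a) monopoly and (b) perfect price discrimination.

Monopoly: CS = 490.05; Perfect PD: CS = 0

Inverting demand: P = 187 − 2.5Q.
The monopolist equates marginal revenue to marginal cost: 187 − 5Q = 88, so Q = 19.8. From demand, P = 137.5.
CS = ½·(187 − 137.5)·19.8 = 490.05.
A perfectly discriminating monopolist sells every unit with P(Q) ≥ MC(Q), so output equals the competitive quantity Q = 39.6. Each buyer pays their reservation price, so CS = 0 and the firm captures all surplus.
CS = 0.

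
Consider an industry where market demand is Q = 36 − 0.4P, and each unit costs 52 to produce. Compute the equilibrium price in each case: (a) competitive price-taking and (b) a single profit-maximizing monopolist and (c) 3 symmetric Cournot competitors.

Inverting demand: P = 90 − 2.5Q.
Under competition P = MC = 52, so Q = (90 − 52)/2.5 = 15.2.
A monopolist chooses Q where MR = MC. MR = 90 − 5Q; setting this equal to 52 gives Q = 7.6 and P = 71.
With 3 symmetric Cournot firms, each firm's FOC gives 90 − 10q = 52, so q = 3.8, Q = 3·3.8 = 11.4, and P = 61.5.

Competition: P = 52; Monopoly: P = 71; Cournot: P = 61.5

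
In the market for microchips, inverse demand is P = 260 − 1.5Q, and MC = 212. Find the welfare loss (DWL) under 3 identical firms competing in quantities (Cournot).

DWL = 48

Under competition P = MC = 212, so Q = (260 − 212)/1.5 = 32.
With 3 symmetric Cournot firms, each firm's FOC gives 260 − 6q = 212, so q = 8, Q = 3·8 = 24, and P = 224.
DWL is the triangle between Q = 24 and Q = 32: ½·(32 − 24)·(224 − 212) = 48.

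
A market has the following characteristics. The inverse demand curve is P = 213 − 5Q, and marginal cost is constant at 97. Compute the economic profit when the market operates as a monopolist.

A monopolist chooses Q where MR = MC. MR = 213 − 10Q; setting this equal to 97 gives Q = 11.6 and P = 155.
Profit = (155 − 97)·11.6 = 672.8.

Profit = 672.8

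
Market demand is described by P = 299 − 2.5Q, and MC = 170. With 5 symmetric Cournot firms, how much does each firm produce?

With 5 symmetric Cournot firms, each firm's FOC gives 299 − 15q = 170, so q = 8.6, Q = 5·8.6 = 43, and P = 191.5.

q_i = 8.6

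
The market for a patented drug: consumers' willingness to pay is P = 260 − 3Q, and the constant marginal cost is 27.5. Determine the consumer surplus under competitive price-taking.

CS = 9009.375

Perfect competition: P = MC = 27.5, so 260 − 3Q = 27.5 and Q = 77.5.
CS = ½·(260 − 27.5)·77.5 = 9009.375.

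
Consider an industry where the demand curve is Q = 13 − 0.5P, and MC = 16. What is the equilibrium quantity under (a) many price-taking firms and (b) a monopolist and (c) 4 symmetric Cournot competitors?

Competition: Q = 5; Monopoly: Q = 2.5; Cournot: Q = 4

Inverting demand: P = 26 − 2Q.
Perfect competition: P = MC = 16, so 26 − 2Q = 16 and Q = 5.
The monopolist equates marginal revenue to marginal cost: 26 − 4Q = 16, so Q = 2.5. From demand, P = 21.
With 4 symmetric Cournot firms, each firm's FOC gives 26 − 10q = 16, so q = 1, Q = 4·1 = 4, and P = 18.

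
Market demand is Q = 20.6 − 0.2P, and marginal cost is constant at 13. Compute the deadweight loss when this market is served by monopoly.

Inverting demand: P = 103 − 5Q.
Under competition P = MC = 13, so Q = (103 − 13)/5 = 18.
The monopolist equates marginal revenue to marginal cost: 103 − 10Q = 13, so Q = 9. From demand, P = 58.
DWL is the triangle between Q = 9 and Q = 18: ½·(18 − 9)·(58 − 13) = 202.5.

DWL = 202.5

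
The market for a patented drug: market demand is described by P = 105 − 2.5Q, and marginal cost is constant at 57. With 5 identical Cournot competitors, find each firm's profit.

π_i = 25.6

With 5 symmetric Cournot firms, each firm's FOC gives 105 − 15q = 57, so q = 3.2, Q = 5·3.2 = 16, and P = 65.
Each firm's profit = (65 − 57)·3.2 = 25.6.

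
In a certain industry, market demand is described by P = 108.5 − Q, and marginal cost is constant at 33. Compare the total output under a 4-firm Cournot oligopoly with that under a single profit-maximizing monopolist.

Cournot with 4 identical firms: the symmetric best-response condition is 108.5 − 5q = 33. Each firm produces q = 15.1, total output Q = 60.4, price P = 48.1.
Monopoly sets MR = MC: 108.5 − 2Q = 33 ⇒ Q = 37.75, P = 108.5 − 37.75 = 70.75.

Cournot: Q = 60.4; Monopoly: Q = 37.75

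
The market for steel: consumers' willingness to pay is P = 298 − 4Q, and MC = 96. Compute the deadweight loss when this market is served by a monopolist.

DWL = 1275.125

Perfect competition: P = MC = 96, so 298 − 4Q = 96 and Q = 50.5.
A monopolist chooses Q where MR = MC. MR = 298 − 8Q; setting this equal to 96 gives Q = 25.25 and P = 197.
DWL is the triangle between Q = 25.25 and Q = 50.5: ½·(50.5 − 25.25)·(197 − 96) = 1275.125.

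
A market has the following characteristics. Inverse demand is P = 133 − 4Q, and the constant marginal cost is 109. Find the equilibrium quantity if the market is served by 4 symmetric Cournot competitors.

Q = 4.8

Cournot with 4 identical firms: the symmetric best-response condition is 133 − 20q = 109. Each firm produces q = 1.2, total output Q = 4.8, price P = 113.8.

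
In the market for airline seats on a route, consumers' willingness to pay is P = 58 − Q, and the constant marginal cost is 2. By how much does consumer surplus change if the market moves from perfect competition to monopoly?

Consumer surplus falls by 1176

Under competition P = MC = 2, so Q = (58 − 2)/1 = 56.
CS = ½·(58 − 2)·56 = 1568.
The monopolist equates marginal revenue to marginal cost: 58 − 2Q = 2, so Q = 28. From demand, P = 30.
CS = ½·(58 − 30)·28 = 392.
Change in consumer surplus: 392 − 1568 = −1176.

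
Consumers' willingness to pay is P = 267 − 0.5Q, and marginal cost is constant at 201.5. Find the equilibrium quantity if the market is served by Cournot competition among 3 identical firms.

With 3 symmetric Cournot firms, each firm's FOC gives 267 − 2q = 201.5, so q = 32.75, Q = 3·32.75 = 98.25, and P = 217.875.

Q = 98.25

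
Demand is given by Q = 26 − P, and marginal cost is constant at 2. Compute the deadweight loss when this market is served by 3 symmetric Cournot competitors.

DWL = 18

Inverting demand: P = 26 − Q.
Under competition P = MC = 2, so Q = (26 − 2)/1 = 24.
Cournot with 3 identical firms: the symmetric best-response condition is 26 − 4q = 2. Each firm produces q = 6, total output Q = 18, price P = 8.
DWL is the triangle between Q = 18 and Q = 24: ½·(24 − 18)·(8 − 2) = 18.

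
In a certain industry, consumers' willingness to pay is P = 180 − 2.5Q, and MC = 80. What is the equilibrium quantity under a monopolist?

A monopolist chooses Q where MR = MC. MR = 180 − 5Q; setting this equal to 80 gives Q = 20 and P = 130.

Q = 20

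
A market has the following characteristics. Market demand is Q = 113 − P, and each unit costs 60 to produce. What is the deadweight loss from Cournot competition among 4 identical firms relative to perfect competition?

Inverting demand: P = 113 − Q.
Perfect competition: P = MC = 60, so 113 − Q = 60 and Q = 53.
Cournot with 4 identical firms: the symmetric best-response condition is 113 − 5q = 60. Each firm produces q = 10.6, total output Q = 42.4, price P = 70.6.
DWL is the triangle between Q = 42.4 and Q = 53: ½·(53 − 42.4)·(70.6 − 60) = 56.18.

DWL = 56.18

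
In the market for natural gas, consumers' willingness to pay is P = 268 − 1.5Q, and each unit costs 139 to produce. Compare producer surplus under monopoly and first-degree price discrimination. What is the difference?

Producer surplus rises by 2773.5

Monopoly sets MR = MC: 268 − 3Q = 139 ⇒ Q = 43, P = 268 − 1.5·43 = 203.5.
PS = (203.5 − 139)·43 = 2773.5.
A perfectly discriminating monopolist sells every unit with P(Q) ≥ MC(Q), so output equals the competitive quantity Q = 86. Each buyer pays their reservation price, so CS = 0 and the firm captures all surplus.
PS = ½·(268 − 139)·86 = 5547.
Change in producer surplus: 5547 − 2773.5 = 2773.5.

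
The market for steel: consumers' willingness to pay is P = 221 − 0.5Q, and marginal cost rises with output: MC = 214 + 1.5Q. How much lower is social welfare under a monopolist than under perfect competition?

Social welfare falls by 0.49

Competitive equilibrium sets price equal to marginal cost: 221 − 0.5Q = 214 + 1.5Q, so Q = 3.5 and P = 219.25.
CS = ½·(221 − 219.25)·3.5 = 49/16; PS = (219.25·3.5 − 214·3.5 − ½·1.5·3.5²) = 147/16; TS = 12.25.
The monopolist equates marginal revenue to marginal cost: 221 − Q = 214 + 1.5Q, so Q = 2.8. From demand, P = 219.6.
CS = ½·(221 − 219.6)·2.8 = 1.96; PS = (219.6·2.8 − 214·2.8 − ½·1.5·2.8²) = 9.8; TS = 11.76.
Change in social welfare: 11.76 − 12.25 = −0.49.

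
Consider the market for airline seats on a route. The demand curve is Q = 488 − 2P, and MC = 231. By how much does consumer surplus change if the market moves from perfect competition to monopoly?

Inverting demand: P = 244 − 0.5Q.
Under competition P = MC = 231, so Q = (244 − 231)/0.5 = 26.
CS = ½·(244 − 231)·26 = 169.
Monopoly sets MR = MC: 244 − Q = 231 ⇒ Q = 13, P = 244 − 0.5·13 = 237.5.
CS = ½·(244 − 237.5)·13 = 42.25.
Change in consumer surplus: 42.25 − 169 = −126.75.

Consumer surplus falls by 126.75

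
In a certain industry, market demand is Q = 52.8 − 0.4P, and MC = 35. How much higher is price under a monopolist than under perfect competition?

Inverting demand: P = 132 − 2.5Q.
Perfect competition: P = MC = 35, so 132 − 2.5Q = 35 and Q = 38.8.
The monopolist equates marginal revenue to marginal cost: 132 − 5Q = 35, so Q = 19.4. From demand, P = 83.5.
Change in price: 83.5 − 35 = 48.5.

Price rises by 48.5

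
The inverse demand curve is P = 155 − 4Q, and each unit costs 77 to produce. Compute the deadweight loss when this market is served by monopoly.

DWL = 190.125

Competitive firms price at marginal cost: P = 77, giving Q = 19.5.
The monopolist equates marginal revenue to marginal cost: 155 − 8Q = 77, so Q = 9.75. From demand, P = 116.
DWL is the triangle between Q = 9.75 and Q = 19.5: ½·(19.5 − 9.75)·(116 − 77) = 190.125.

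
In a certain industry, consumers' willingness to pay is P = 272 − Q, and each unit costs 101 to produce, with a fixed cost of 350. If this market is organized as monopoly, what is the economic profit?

Profit = 6960.25

Monopoly sets MR = MC: 272 − 2Q = 101 ⇒ Q = 85.5, P = 272 − 85.5 = 186.5.
Profit = (186.5 − 101)·85.5 − 350 = 6960.25.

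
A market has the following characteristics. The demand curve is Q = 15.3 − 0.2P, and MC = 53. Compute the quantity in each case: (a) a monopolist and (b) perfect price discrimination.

Monopoly: Q = 2.35; Perfect PD: Q = 4.7

Inverting demand: P = 76.5 − 5Q.
A monopolist chooses Q where MR = MC. MR = 76.5 − 10Q; setting this equal to 53 gives Q = 2.35 and P = 64.75.
A perfectly discriminating monopolist sells every unit with P(Q) ≥ MC(Q), so output equals the competitive quantity Q = 4.7. Each buyer pays their reservation price, so CS = 0 and the firm captures all surplus.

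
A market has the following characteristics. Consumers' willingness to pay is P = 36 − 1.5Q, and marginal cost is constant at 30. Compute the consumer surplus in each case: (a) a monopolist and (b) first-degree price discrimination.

The monopolist equates marginal revenue to marginal cost: 36 − 3Q = 30, so Q = 2. From demand, P = 33.
CS = ½·(36 − 33)·2 = 3.
A perfectly discriminating monopolist sells every unit with P(Q) ≥ MC(Q), so output equals the competitive quantity Q = 4. Each buyer pays their reservation price, so CS = 0 and the firm captures all surplus.
CS = 0.

Monopoly: CS = 3; Perfect PD: CS = 0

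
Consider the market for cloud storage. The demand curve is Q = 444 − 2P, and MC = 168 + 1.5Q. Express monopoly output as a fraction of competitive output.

Q_m/Q_c = 0.8

Inverting demand: P = 222 − 0.5Q.
Monopoly sets MR = MC: 222 − Q = 168 + 1.5Q ⇒ Q = 21.6, P = 222 − 0.5·21.6 = 211.2.
Under competition P = MC: 222 − 0.5Q = 168 + 1.5Q ⇒ Q = 27, P = 208.5.
Ratio Q_m/Q_c = 21.6/27 = 0.8.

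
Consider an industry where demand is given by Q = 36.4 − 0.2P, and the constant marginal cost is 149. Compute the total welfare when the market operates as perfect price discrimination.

TS = 108.9

Inverting demand: P = 182 − 5Q.
With perfect price discrimination, output is the efficient level Q = 6.6 (where demand meets MC), but every buyer pays their willingness to pay: CS = 0 and PS = total surplus.
TS = 108.9 (equal to competitive TS).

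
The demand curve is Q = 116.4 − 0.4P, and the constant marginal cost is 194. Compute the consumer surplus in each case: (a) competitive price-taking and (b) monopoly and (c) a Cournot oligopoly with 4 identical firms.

Competition: CS = 1881.8; Monopoly: CS = 470.45; Cournot: CS = 1204.352

Inverting demand: P = 291 − 2.5Q.
Under competition P = MC = 194, so Q = (291 − 194)/2.5 = 38.8.
CS = ½·(291 − 194)·38.8 = 1881.8.
Monopoly sets MR = MC: 291 − 5Q = 194 ⇒ Q = 19.4, P = 291 − 2.5·19.4 = 242.5.
CS = ½·(291 − 242.5)·19.4 = 470.45.
In a 4-firm Cournot equilibrium, symmetry and the first-order condition give q = (291 − 194)/(12.5) = 7.76. So Q = 31.04 and P = 213.4.
CS = ½·(291 − 213.4)·31.04 = 1204.352.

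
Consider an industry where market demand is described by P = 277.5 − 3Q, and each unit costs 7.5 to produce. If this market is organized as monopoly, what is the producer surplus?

PS = 6075

Monopoly sets MR = MC: 277.5 − 6Q = 7.5 ⇒ Q = 45, P = 277.5 − 3·45 = 142.5.
PS = (142.5 − 7.5)·45 = 6075.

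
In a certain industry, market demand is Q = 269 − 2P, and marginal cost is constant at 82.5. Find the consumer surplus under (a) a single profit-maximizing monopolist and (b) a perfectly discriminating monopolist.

Inverting demand: P = 134.5 − 0.5Q.
A monopolist chooses Q where MR = MC. MR = 134.5 − Q; setting this equal to 82.5 gives Q = 52 and P = 108.5.
CS = ½·(134.5 − 108.5)·52 = 676.
Under first-degree price discrimination the firm charges each unit its demand price and produces up to where P = MC, i.e. Q = 104. Consumer surplus is zero; producer surplus equals total surplus.
CS = 0.

Monopoly: CS = 676; Perfect PD: CS = 0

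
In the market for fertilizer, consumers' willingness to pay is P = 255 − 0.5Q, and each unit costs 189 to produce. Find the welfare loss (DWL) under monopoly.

DWL = 1089

Competitive firms price at marginal cost: P = 189, giving Q = 132.
The monopolist equates marginal revenue to marginal cost: 255 − Q = 189, so Q = 66. From demand, P = 222.
DWL is the triangle between Q = 66 and Q = 132: ½·(132 − 66)·(222 − 189) = 1089.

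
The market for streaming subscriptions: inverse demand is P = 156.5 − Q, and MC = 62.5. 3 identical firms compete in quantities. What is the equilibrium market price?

In a 3-firm Cournot equilibrium, symmetry and the first-order condition give q = (156.5 − 62.5)/(4) = 23.5. So Q = 70.5 and P = 86.

P = 86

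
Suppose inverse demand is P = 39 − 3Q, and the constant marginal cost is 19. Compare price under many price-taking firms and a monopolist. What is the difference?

Perfect competition: P = MC = 19, so 39 − 3Q = 19 and Q = 20/3.
The monopolist equates marginal revenue to marginal cost: 39 − 6Q = 19, so Q = 10/3. From demand, P = 29.
Change in price: 29 − 19 = 10.

P rises by 10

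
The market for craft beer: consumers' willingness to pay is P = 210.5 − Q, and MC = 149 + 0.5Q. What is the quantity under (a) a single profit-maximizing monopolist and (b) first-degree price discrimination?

Monopoly: Q = 24.6; Perfect PD: Q = 41

Monopoly sets MR = MC: 210.5 − 2Q = 149 + 0.5Q ⇒ Q = 24.6, P = 210.5 − 24.6 = 185.9.
With perfect price discrimination, output is the efficient level Q = 41 (where demand meets MC), but every buyer pays their willingness to pay: CS = 0 and PS = total surplus.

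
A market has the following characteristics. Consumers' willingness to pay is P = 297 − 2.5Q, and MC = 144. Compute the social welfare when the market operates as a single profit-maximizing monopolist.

TS = 3511.35

A monopolist chooses Q where MR = MC. MR = 297 − 5Q; setting this equal to 144 gives Q = 30.6 and P = 220.5.
CS = ½·(297 − 220.5)·30.6 = 1170.45; PS = (220.5 − 144)·30.6 = 2340.9; TS = 3511.35.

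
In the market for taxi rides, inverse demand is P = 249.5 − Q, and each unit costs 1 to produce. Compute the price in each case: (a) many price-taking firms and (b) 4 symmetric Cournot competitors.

Competition: P = 1; Cournot: P = 50.7

Under competition P = MC = 1, so Q = (249.5 − 1)/1 = 248.5.
With 4 symmetric Cournot firms, each firm's FOC gives 249.5 − 5q = 1, so q = 49.7, Q = 4·49.7 = 198.8, and P = 50.7.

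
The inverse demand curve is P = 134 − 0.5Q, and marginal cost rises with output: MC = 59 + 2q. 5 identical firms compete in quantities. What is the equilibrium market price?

With 5 symmetric Cournot firms, each firm's FOC gives 134 − 3q = 59 + 2q, so q = 15, Q = 5·15 = 75, and P = 96.5.

P = 96.5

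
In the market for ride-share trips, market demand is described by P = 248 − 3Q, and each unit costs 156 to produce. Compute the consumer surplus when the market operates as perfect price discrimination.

CS = 0

A perfectly discriminating monopolist sells every unit with P(Q) ≥ MC(Q), so output equals the competitive quantity Q = 92/3. Each buyer pays their reservation price, so CS = 0 and the firm captures all surplus.
CS = 0.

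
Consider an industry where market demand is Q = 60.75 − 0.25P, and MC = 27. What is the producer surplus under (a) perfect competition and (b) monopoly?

Inverting demand: P = 243 − 4Q.
Competitive firms price at marginal cost: P = 27, giving Q = 54.
PS = (27 − 27)·54 = 0.
A monopolist chooses Q where MR = MC. MR = 243 − 8Q; setting this equal to 27 gives Q = 27 and P = 135.
PS = (135 − 27)·27 = 2916.

Competition: PS = 0; Monopoly: PS = 2916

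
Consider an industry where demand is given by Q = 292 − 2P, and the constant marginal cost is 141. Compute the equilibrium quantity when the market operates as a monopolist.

Q = 5

Inverting demand: P = 146 − 0.5Q.
Monopoly sets MR = MC: 146 − Q = 141 ⇒ Q = 5, P = 146 − 0.5·5 = 143.5.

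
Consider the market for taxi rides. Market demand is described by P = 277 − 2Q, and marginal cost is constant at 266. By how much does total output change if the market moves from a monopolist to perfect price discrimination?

Monopoly sets MR = MC: 277 − 4Q = 266 ⇒ Q = 2.75, P = 277 − 2·2.75 = 271.5.
Under first-degree price discrimination the firm charges each unit its demand price and produces up to where P = MC, i.e. Q = 5.5. Consumer surplus is zero; producer surplus equals total surplus.
Change in total output: 5.5 − 2.75 = 2.75.

Q rises by 2.75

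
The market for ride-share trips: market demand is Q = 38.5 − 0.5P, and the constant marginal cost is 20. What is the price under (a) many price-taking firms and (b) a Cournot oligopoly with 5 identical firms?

Competition: P = 20; Cournot: P = 29.5

Inverting demand: P = 77 − 2Q.
Perfect competition: P = MC = 20, so 77 − 2Q = 20 and Q = 28.5.
With 5 symmetric Cournot firms, each firm's FOC gives 77 − 12q = 20, so q = 4.75, Q = 5·4.75 = 23.75, and P = 29.5.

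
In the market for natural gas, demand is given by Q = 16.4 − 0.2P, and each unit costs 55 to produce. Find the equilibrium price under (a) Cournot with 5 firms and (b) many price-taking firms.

Cournot: P = 59.5; Competition: P = 55

Inverting demand: P = 82 − 5Q.
With 5 symmetric Cournot firms, each firm's FOC gives 82 − 30q = 55, so q = 0.9, Q = 5·0.9 = 4.5, and P = 59.5.
Competitive firms price at marginal cost: P = 55, giving Q = 5.4.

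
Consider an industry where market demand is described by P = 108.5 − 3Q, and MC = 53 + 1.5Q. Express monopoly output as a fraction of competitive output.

A monopolist chooses Q where MR = MC. MR = 108.5 − 6Q; setting this equal to 53 + 1.5Q gives Q = 7.4 and P = 86.3.
Under competition P = MC: 108.5 − 3Q = 53 + 1.5Q ⇒ Q = 37/3, P = 71.5.
Ratio Q_m/Q_c = 7.4/(37/3) = 0.6.

Q_m/Q_c = 0.6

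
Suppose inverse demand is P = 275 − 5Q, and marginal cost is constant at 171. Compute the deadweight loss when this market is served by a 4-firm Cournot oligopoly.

DWL = 43.264

Perfect competition: P = MC = 171, so 275 − 5Q = 171 and Q = 20.8.
Cournot with 4 identical firms: the symmetric best-response condition is 275 − 25q = 171. Each firm produces q = 4.16, total output Q = 16.64, price P = 191.8.
DWL is the triangle between Q = 16.64 and Q = 20.8: ½·(20.8 − 16.64)·(191.8 − 171) = 43.264.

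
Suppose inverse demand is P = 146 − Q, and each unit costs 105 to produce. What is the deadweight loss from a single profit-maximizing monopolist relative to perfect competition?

DWL = 210.125

Perfect competition: P = MC = 105, so 146 − Q = 105 and Q = 41.
Monopoly sets MR = MC: 146 − 2Q = 105 ⇒ Q = 20.5, P = 146 − 20.5 = 125.5.
DWL is the triangle between Q = 20.5 and Q = 41: ½·(41 − 20.5)·(125.5 − 105) = 210.125.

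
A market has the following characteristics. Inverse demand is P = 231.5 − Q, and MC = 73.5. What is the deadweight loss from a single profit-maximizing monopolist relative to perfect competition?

DWL = 3120.5

Competitive firms price at marginal cost: P = 73.5, giving Q = 158.
Monopoly sets MR = MC: 231.5 − 2Q = 73.5 ⇒ Q = 79, P = 231.5 − 79 = 152.5.
DWL is the triangle between Q = 79 and Q = 158: ½·(158 − 79)·(152.5 − 73.5) = 3120.5.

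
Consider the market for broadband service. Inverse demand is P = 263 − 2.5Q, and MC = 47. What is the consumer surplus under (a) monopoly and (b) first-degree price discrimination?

Monopoly: CS = 2332.8; Perfect PD: CS = 0

The monopolist equates marginal revenue to marginal cost: 263 − 5Q = 47, so Q = 43.2. From demand, P = 155.
CS = ½·(263 − 155)·43.2 = 2332.8.
With perfect price discrimination, output is the efficient level Q = 86.4 (where demand meets MC), but every buyer pays their willingness to pay: CS = 0 and PS = total surplus.
CS = 0.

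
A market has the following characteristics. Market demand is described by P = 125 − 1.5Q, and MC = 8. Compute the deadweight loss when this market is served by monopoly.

Under competition P = MC = 8, so Q = (125 − 8)/1.5 = 78.
A monopolist chooses Q where MR = MC. MR = 125 − 3Q; setting this equal to 8 gives Q = 39 and P = 66.5.
DWL is the triangle between Q = 39 and Q = 78: ½·(78 − 39)·(66.5 − 8) = 1140.75.

DWL = 1140.75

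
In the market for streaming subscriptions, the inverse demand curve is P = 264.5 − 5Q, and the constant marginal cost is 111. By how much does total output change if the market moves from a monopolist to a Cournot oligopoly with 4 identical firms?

Monopoly sets MR = MC: 264.5 − 10Q = 111 ⇒ Q = 15.35, P = 264.5 − 5·15.35 = 187.75.
In a 4-firm Cournot equilibrium, symmetry and the first-order condition give q = (264.5 − 111)/(25) = 6.14. So Q = 24.56 and P = 141.7.
Change in total output: 24.56 − 15.35 = 9.21.

Total output rises by 9.21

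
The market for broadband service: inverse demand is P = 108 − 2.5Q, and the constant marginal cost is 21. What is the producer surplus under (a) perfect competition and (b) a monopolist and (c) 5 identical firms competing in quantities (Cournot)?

Under competition P = MC = 21, so Q = (108 − 21)/2.5 = 34.8.
PS = (21 − 21)·34.8 = 0.
Monopoly sets MR = MC: 108 − 5Q = 21 ⇒ Q = 17.4, P = 108 − 2.5·17.4 = 64.5.
PS = (64.5 − 21)·17.4 = 756.9.
In a 5-firm Cournot equilibrium, symmetry and the first-order condition give q = (108 − 21)/(15) = 5.8. So Q = 29 and P = 35.5.
PS = (35.5 − 21)·29 = 420.5.

Competition: PS = 0; Monopoly: PS = 756.9; Cournot: PS = 420.5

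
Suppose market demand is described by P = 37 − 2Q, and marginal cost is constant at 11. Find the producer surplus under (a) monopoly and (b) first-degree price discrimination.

Monopoly: PS = 84.5; Perfect PD: PS = 169

The monopolist equates marginal revenue to marginal cost: 37 − 4Q = 11, so Q = 6.5. From demand, P = 24.
PS = (24 − 11)·6.5 = 84.5.
A perfectly discriminating monopolist sells every unit with P(Q) ≥ MC(Q), so output equals the competitive quantity Q = 13. Each buyer pays their reservation price, so CS = 0 and the firm captures all surplus.
PS = ½·(37 − 11)·13 = 169.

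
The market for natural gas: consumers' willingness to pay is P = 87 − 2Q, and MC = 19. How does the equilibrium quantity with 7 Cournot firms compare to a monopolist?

Cournot with 7 identical firms: the symmetric best-response condition is 87 − 16q = 19. Each firm produces q = 4.25, total output Q = 29.75, price P = 27.5.
Monopoly sets MR = MC: 87 − 4Q = 19 ⇒ Q = 17, P = 87 − 2·17 = 53.

Cournot: Q = 29.75; Monopoly: Q = 17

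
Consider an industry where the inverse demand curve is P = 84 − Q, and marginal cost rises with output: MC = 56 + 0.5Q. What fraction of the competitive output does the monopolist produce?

Q_m/Q_c = 0.6

The monopolist equates marginal revenue to marginal cost: 84 − 2Q = 56 + 0.5Q, so Q = 11.2. From demand, P = 72.8.
Under competition P = MC: 84 − Q = 56 + 0.5Q ⇒ Q = 56/3, P = 196/3.
Ratio Q_m/Q_c = 11.2/(56/3) = 0.6.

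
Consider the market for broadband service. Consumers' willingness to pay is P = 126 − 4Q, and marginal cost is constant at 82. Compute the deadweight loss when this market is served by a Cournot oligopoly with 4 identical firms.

Competitive firms price at marginal cost: P = 82, giving Q = 11.
With 4 symmetric Cournot firms, each firm's FOC gives 126 − 20q = 82, so q = 2.2, Q = 4·2.2 = 8.8, and P = 90.8.
DWL is the triangle between Q = 8.8 and Q = 11: ½·(11 − 8.8)·(90.8 − 82) = 9.68.

DWL = 9.68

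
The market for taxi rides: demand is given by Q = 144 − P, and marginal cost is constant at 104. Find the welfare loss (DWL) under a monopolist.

DWL = 200

Inverting demand: P = 144 − Q.
Under competition P = MC = 104, so Q = (144 − 104)/1 = 40.
A monopolist chooses Q where MR = MC. MR = 144 − 2Q; setting this equal to 104 gives Q = 20 and P = 124.
DWL is the triangle between Q = 20 and Q = 40: ½·(40 − 20)·(124 − 104) = 200.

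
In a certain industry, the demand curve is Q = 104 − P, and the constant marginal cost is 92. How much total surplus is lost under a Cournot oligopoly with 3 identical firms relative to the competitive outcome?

DWL = 4.5

Inverting demand: P = 104 − Q.
Competitive firms price at marginal cost: P = 92, giving Q = 12.
In a 3-firm Cournot equilibrium, symmetry and the first-order condition give q = (104 − 92)/(4) = 3. So Q = 9 and P = 95.
DWL is the triangle between Q = 9 and Q = 12: ½·(12 − 9)·(95 − 92) = 4.5.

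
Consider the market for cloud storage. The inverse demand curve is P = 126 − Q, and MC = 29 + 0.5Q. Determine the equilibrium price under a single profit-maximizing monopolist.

P = 87.2

Monopoly sets MR = MC: 126 − 2Q = 29 + 0.5Q ⇒ Q = 38.8, P = 126 − 38.8 = 87.2.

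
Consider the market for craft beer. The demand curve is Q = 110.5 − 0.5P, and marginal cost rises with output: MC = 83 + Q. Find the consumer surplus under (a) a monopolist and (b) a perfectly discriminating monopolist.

Monopoly: CS = 761.76; Perfect PD: CS = 0

Inverting demand: P = 221 − 2Q.
Monopoly sets MR = MC: 221 − 4Q = 83 + Q ⇒ Q = 27.6, P = 221 − 2·27.6 = 165.8.
CS = ½·(221 − 165.8)·27.6 = 761.76.
Under first-degree price discrimination the firm charges each unit its demand price and produces up to where P = MC, i.e. Q = 46. Consumer surplus is zero; producer surplus equals total surplus.
CS = 0.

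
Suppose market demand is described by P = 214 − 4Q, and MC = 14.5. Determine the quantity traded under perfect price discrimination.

Q = 49.875

Under first-degree price discrimination the firm charges each unit its demand price and produces up to where P = MC, i.e. Q = 49.875. Consumer surplus is zero; producer surplus equals total surplus.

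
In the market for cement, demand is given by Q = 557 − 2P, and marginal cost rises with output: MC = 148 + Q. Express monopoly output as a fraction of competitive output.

Inverting demand: P = 278.5 − 0.5Q.
Monopoly sets MR = MC: 278.5 − Q = 148 + Q ⇒ Q = 65.25, P = 278.5 − 0.5·65.25 = 245.875.
Under competition P = MC: 278.5 − 0.5Q = 148 + Q ⇒ Q = 87, P = 235.
Ratio Q_m/Q_c = 65.25/87 = 0.75.

Q_m/Q_c = 0.75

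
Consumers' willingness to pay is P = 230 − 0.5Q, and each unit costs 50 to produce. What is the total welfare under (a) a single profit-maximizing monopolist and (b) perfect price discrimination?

Monopoly: TS = 24300; Perfect PD: TS = 32400

The monopolist equates marginal revenue to marginal cost: 230 − Q = 50, so Q = 180. From demand, P = 140.
CS = ½·(230 − 140)·180 = 8100; PS = (140 − 50)·180 = 16200; TS = 24300.
Under first-degree price discrimination the firm charges each unit its demand price and produces up to where P = MC, i.e. Q = 360. Consumer surplus is zero; producer surplus equals total surplus.
TS = 32400 (equal to competitive TS).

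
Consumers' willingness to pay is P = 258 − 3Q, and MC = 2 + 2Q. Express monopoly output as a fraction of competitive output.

Q_m/Q_c = 0.625

Monopoly sets MR = MC: 258 − 6Q = 2 + 2Q ⇒ Q = 32, P = 258 − 3·32 = 162.
Under competition P = MC: 258 − 3Q = 2 + 2Q ⇒ Q = 51.2, P = 104.4.
Ratio Q_m/Q_c = 32/51.2 = 0.625.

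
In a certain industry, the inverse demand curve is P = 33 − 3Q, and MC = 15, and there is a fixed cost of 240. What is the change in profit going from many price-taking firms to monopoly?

Profit rises by 27

Perfect competition: P = MC = 15, so 33 − 3Q = 15 and Q = 6.
Profit = (15 − 15)·6 − 240 = −240.
Monopoly sets MR = MC: 33 − 6Q = 15 ⇒ Q = 3, P = 33 − 3·3 = 24.
Profit = (24 − 15)·3 − 240 = −213.
Change in profit: −213 − −240 = 27.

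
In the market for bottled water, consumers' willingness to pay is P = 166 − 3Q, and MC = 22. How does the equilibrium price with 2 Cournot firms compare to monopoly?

With 2 symmetric Cournot firms, each firm's FOC gives 166 − 9q = 22, so q = 16, Q = 2·16 = 32, and P = 70.
Monopoly sets MR = MC: 166 − 6Q = 22 ⇒ Q = 24, P = 166 − 3·24 = 94.

Cournot: P = 70; Monopoly: P = 94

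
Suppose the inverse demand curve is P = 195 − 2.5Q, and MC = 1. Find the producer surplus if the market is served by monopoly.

PS = 3763.6

A monopolist chooses Q where MR = MC. MR = 195 − 5Q; setting this equal to 1 gives Q = 38.8 and P = 98.
PS = (98 − 1)·38.8 = 3763.6.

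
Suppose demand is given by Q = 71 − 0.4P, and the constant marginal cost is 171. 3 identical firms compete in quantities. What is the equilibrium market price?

P = 172.625

Inverting demand: P = 177.5 − 2.5Q.
With 3 symmetric Cournot firms, each firm's FOC gives 177.5 − 10q = 171, so q = 0.65, Q = 3·0.65 = 1.95, and P = 172.625.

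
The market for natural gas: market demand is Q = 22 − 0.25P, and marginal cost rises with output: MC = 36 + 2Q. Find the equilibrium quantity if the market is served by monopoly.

Inverting demand: P = 88 − 4Q.
The monopolist equates marginal revenue to marginal cost: 88 − 8Q = 36 + 2Q, so Q = 5.2. From demand, P = 67.2.

Q = 5.2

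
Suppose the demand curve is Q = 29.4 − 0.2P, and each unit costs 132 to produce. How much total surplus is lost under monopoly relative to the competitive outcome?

Inverting demand: P = 147 − 5Q.
Perfect competition: P = MC = 132, so 147 − 5Q = 132 and Q = 3.
A monopolist chooses Q where MR = MC. MR = 147 − 10Q; setting this equal to 132 gives Q = 1.5 and P = 139.5.
DWL is the triangle between Q = 1.5 and Q = 3: ½·(3 − 1.5)·(139.5 − 132) = 5.625.

DWL = 5.625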